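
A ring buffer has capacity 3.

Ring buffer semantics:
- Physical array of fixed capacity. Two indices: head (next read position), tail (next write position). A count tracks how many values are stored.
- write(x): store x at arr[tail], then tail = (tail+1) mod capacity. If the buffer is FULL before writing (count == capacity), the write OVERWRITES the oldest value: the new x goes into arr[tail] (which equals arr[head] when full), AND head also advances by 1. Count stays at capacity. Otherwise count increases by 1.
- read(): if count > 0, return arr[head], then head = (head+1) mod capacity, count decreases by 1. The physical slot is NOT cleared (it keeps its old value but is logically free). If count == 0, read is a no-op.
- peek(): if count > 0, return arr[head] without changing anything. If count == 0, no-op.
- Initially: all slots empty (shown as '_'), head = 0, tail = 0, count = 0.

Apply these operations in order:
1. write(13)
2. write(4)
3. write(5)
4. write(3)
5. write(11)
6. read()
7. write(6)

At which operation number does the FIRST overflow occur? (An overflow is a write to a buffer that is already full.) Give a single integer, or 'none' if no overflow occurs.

After op 1 (write(13)): arr=[13 _ _] head=0 tail=1 count=1
After op 2 (write(4)): arr=[13 4 _] head=0 tail=2 count=2
After op 3 (write(5)): arr=[13 4 5] head=0 tail=0 count=3
After op 4 (write(3)): arr=[3 4 5] head=1 tail=1 count=3
After op 5 (write(11)): arr=[3 11 5] head=2 tail=2 count=3
After op 6 (read()): arr=[3 11 5] head=0 tail=2 count=2
After op 7 (write(6)): arr=[3 11 6] head=0 tail=0 count=3

Answer: 4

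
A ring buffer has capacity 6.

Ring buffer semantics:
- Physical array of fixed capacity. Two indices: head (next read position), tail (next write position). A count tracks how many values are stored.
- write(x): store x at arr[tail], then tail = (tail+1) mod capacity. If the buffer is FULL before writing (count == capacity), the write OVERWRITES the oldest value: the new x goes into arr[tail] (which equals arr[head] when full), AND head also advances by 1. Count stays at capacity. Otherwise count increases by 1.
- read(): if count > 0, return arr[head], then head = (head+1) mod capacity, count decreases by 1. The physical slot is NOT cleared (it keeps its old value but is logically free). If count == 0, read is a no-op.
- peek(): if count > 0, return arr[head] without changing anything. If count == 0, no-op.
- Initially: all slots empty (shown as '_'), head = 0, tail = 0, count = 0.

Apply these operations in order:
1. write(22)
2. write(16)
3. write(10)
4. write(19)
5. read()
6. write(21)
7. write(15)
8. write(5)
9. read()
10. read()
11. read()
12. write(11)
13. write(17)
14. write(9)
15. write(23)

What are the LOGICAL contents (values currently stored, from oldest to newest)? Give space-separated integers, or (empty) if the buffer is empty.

Answer: 15 5 11 17 9 23

Derivation:
After op 1 (write(22)): arr=[22 _ _ _ _ _] head=0 tail=1 count=1
After op 2 (write(16)): arr=[22 16 _ _ _ _] head=0 tail=2 count=2
After op 3 (write(10)): arr=[22 16 10 _ _ _] head=0 tail=3 count=3
After op 4 (write(19)): arr=[22 16 10 19 _ _] head=0 tail=4 count=4
After op 5 (read()): arr=[22 16 10 19 _ _] head=1 tail=4 count=3
After op 6 (write(21)): arr=[22 16 10 19 21 _] head=1 tail=5 count=4
After op 7 (write(15)): arr=[22 16 10 19 21 15] head=1 tail=0 count=5
After op 8 (write(5)): arr=[5 16 10 19 21 15] head=1 tail=1 count=6
After op 9 (read()): arr=[5 16 10 19 21 15] head=2 tail=1 count=5
After op 10 (read()): arr=[5 16 10 19 21 15] head=3 tail=1 count=4
After op 11 (read()): arr=[5 16 10 19 21 15] head=4 tail=1 count=3
After op 12 (write(11)): arr=[5 11 10 19 21 15] head=4 tail=2 count=4
After op 13 (write(17)): arr=[5 11 17 19 21 15] head=4 tail=3 count=5
After op 14 (write(9)): arr=[5 11 17 9 21 15] head=4 tail=4 count=6
After op 15 (write(23)): arr=[5 11 17 9 23 15] head=5 tail=5 count=6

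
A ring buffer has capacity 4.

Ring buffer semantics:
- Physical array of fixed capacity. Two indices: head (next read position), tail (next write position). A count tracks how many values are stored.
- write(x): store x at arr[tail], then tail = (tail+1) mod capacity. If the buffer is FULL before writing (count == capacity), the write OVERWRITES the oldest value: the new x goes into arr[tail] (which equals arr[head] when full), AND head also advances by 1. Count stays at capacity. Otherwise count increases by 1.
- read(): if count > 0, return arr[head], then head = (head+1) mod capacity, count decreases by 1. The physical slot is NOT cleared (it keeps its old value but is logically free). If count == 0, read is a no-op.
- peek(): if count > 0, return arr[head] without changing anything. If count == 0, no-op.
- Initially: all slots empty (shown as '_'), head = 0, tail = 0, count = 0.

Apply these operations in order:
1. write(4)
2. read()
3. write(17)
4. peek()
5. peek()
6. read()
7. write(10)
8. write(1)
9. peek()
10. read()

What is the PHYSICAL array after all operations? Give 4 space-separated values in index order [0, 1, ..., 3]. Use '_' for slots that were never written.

Answer: 4 17 10 1

Derivation:
After op 1 (write(4)): arr=[4 _ _ _] head=0 tail=1 count=1
After op 2 (read()): arr=[4 _ _ _] head=1 tail=1 count=0
After op 3 (write(17)): arr=[4 17 _ _] head=1 tail=2 count=1
After op 4 (peek()): arr=[4 17 _ _] head=1 tail=2 count=1
After op 5 (peek()): arr=[4 17 _ _] head=1 tail=2 count=1
After op 6 (read()): arr=[4 17 _ _] head=2 tail=2 count=0
After op 7 (write(10)): arr=[4 17 10 _] head=2 tail=3 count=1
After op 8 (write(1)): arr=[4 17 10 1] head=2 tail=0 count=2
After op 9 (peek()): arr=[4 17 10 1] head=2 tail=0 count=2
After op 10 (read()): arr=[4 17 10 1] head=3 tail=0 count=1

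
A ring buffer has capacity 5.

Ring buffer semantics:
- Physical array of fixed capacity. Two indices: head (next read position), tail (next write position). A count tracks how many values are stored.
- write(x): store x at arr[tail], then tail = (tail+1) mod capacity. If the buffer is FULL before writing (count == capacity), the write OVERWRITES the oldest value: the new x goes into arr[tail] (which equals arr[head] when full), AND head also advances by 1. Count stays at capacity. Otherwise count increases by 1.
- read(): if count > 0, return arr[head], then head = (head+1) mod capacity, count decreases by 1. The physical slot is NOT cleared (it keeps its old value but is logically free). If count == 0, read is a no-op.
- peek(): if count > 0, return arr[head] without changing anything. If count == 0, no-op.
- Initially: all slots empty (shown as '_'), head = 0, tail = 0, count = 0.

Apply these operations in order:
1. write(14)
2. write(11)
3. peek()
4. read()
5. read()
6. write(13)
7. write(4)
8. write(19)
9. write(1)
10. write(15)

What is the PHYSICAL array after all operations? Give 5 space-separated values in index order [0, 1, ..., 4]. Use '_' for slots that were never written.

Answer: 1 15 13 4 19

Derivation:
After op 1 (write(14)): arr=[14 _ _ _ _] head=0 tail=1 count=1
After op 2 (write(11)): arr=[14 11 _ _ _] head=0 tail=2 count=2
After op 3 (peek()): arr=[14 11 _ _ _] head=0 tail=2 count=2
After op 4 (read()): arr=[14 11 _ _ _] head=1 tail=2 count=1
After op 5 (read()): arr=[14 11 _ _ _] head=2 tail=2 count=0
After op 6 (write(13)): arr=[14 11 13 _ _] head=2 tail=3 count=1
After op 7 (write(4)): arr=[14 11 13 4 _] head=2 tail=4 count=2
After op 8 (write(19)): arr=[14 11 13 4 19] head=2 tail=0 count=3
After op 9 (write(1)): arr=[1 11 13 4 19] head=2 tail=1 count=4
After op 10 (write(15)): arr=[1 15 13 4 19] head=2 tail=2 count=5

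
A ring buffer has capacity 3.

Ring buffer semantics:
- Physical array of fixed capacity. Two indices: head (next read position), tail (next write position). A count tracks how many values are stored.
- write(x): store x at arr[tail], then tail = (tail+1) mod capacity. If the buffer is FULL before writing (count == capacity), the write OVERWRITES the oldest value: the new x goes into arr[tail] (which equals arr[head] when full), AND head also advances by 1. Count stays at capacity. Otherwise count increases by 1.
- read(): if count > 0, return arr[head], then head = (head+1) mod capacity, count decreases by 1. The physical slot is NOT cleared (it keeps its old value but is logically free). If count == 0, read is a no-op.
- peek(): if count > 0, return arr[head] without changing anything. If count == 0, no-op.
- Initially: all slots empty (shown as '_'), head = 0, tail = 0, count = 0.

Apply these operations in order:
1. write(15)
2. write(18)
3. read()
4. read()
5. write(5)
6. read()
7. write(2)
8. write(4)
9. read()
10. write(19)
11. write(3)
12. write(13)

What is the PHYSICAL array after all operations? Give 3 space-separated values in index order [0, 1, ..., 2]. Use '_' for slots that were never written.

After op 1 (write(15)): arr=[15 _ _] head=0 tail=1 count=1
After op 2 (write(18)): arr=[15 18 _] head=0 tail=2 count=2
After op 3 (read()): arr=[15 18 _] head=1 tail=2 count=1
After op 4 (read()): arr=[15 18 _] head=2 tail=2 count=0
After op 5 (write(5)): arr=[15 18 5] head=2 tail=0 count=1
After op 6 (read()): arr=[15 18 5] head=0 tail=0 count=0
After op 7 (write(2)): arr=[2 18 5] head=0 tail=1 count=1
After op 8 (write(4)): arr=[2 4 5] head=0 tail=2 count=2
After op 9 (read()): arr=[2 4 5] head=1 tail=2 count=1
After op 10 (write(19)): arr=[2 4 19] head=1 tail=0 count=2
After op 11 (write(3)): arr=[3 4 19] head=1 tail=1 count=3
After op 12 (write(13)): arr=[3 13 19] head=2 tail=2 count=3

Answer: 3 13 19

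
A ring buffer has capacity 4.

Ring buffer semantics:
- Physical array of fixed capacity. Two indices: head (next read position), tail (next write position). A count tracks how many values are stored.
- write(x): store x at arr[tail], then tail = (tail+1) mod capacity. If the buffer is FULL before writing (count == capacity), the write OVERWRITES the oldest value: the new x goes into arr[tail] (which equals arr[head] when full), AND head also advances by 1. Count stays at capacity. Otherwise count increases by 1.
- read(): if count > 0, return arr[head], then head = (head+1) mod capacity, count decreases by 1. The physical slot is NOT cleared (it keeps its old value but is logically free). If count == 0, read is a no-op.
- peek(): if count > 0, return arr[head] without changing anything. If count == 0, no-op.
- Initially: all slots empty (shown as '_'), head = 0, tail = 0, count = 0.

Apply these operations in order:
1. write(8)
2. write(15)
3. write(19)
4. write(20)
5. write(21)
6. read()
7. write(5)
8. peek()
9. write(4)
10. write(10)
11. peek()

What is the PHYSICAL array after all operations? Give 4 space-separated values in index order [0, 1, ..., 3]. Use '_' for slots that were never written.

After op 1 (write(8)): arr=[8 _ _ _] head=0 tail=1 count=1
After op 2 (write(15)): arr=[8 15 _ _] head=0 tail=2 count=2
After op 3 (write(19)): arr=[8 15 19 _] head=0 tail=3 count=3
After op 4 (write(20)): arr=[8 15 19 20] head=0 tail=0 count=4
After op 5 (write(21)): arr=[21 15 19 20] head=1 tail=1 count=4
After op 6 (read()): arr=[21 15 19 20] head=2 tail=1 count=3
After op 7 (write(5)): arr=[21 5 19 20] head=2 tail=2 count=4
After op 8 (peek()): arr=[21 5 19 20] head=2 tail=2 count=4
After op 9 (write(4)): arr=[21 5 4 20] head=3 tail=3 count=4
After op 10 (write(10)): arr=[21 5 4 10] head=0 tail=0 count=4
After op 11 (peek()): arr=[21 5 4 10] head=0 tail=0 count=4

Answer: 21 5 4 10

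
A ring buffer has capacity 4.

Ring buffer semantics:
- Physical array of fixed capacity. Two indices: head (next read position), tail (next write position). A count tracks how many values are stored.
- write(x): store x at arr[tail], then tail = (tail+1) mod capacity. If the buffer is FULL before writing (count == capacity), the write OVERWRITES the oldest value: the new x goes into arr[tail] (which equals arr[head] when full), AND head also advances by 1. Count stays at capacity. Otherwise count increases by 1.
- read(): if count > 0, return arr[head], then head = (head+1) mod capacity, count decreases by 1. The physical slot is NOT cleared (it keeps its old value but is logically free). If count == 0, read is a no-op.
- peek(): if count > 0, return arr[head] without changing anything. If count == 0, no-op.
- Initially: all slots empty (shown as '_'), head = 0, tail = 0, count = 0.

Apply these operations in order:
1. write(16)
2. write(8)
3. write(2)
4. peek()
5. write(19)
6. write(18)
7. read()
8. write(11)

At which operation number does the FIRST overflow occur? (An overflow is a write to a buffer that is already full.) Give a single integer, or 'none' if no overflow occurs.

After op 1 (write(16)): arr=[16 _ _ _] head=0 tail=1 count=1
After op 2 (write(8)): arr=[16 8 _ _] head=0 tail=2 count=2
After op 3 (write(2)): arr=[16 8 2 _] head=0 tail=3 count=3
After op 4 (peek()): arr=[16 8 2 _] head=0 tail=3 count=3
After op 5 (write(19)): arr=[16 8 2 19] head=0 tail=0 count=4
After op 6 (write(18)): arr=[18 8 2 19] head=1 tail=1 count=4
After op 7 (read()): arr=[18 8 2 19] head=2 tail=1 count=3
After op 8 (write(11)): arr=[18 11 2 19] head=2 tail=2 count=4

Answer: 6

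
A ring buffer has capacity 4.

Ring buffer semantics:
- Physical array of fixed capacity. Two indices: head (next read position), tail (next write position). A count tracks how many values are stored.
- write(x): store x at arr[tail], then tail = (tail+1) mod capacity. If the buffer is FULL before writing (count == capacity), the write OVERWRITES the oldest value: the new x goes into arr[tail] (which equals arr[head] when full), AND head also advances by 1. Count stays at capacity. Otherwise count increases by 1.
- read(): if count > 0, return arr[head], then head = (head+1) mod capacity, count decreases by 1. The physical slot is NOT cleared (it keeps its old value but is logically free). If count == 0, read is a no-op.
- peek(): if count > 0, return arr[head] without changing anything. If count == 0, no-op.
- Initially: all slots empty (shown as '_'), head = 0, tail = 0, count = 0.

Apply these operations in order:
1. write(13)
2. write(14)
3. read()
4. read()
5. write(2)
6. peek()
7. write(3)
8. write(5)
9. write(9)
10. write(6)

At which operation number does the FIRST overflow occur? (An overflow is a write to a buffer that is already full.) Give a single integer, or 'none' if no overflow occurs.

Answer: 10

Derivation:
After op 1 (write(13)): arr=[13 _ _ _] head=0 tail=1 count=1
After op 2 (write(14)): arr=[13 14 _ _] head=0 tail=2 count=2
After op 3 (read()): arr=[13 14 _ _] head=1 tail=2 count=1
After op 4 (read()): arr=[13 14 _ _] head=2 tail=2 count=0
After op 5 (write(2)): arr=[13 14 2 _] head=2 tail=3 count=1
After op 6 (peek()): arr=[13 14 2 _] head=2 tail=3 count=1
After op 7 (write(3)): arr=[13 14 2 3] head=2 tail=0 count=2
After op 8 (write(5)): arr=[5 14 2 3] head=2 tail=1 count=3
After op 9 (write(9)): arr=[5 9 2 3] head=2 tail=2 count=4
After op 10 (write(6)): arr=[5 9 6 3] head=3 tail=3 count=4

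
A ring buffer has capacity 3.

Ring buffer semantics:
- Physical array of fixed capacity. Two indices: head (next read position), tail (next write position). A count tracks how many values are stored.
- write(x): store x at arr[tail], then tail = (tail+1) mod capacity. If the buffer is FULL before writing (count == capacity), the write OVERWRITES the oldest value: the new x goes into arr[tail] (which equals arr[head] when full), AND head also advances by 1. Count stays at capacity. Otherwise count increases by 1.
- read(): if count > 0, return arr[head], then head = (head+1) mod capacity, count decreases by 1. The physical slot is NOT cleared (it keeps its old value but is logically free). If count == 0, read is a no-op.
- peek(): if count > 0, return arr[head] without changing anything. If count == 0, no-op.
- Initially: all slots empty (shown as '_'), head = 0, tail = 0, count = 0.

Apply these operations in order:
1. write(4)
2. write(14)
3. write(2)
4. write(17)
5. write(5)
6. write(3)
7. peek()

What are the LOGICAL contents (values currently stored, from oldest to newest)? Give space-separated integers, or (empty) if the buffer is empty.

Answer: 17 5 3

Derivation:
After op 1 (write(4)): arr=[4 _ _] head=0 tail=1 count=1
After op 2 (write(14)): arr=[4 14 _] head=0 tail=2 count=2
After op 3 (write(2)): arr=[4 14 2] head=0 tail=0 count=3
After op 4 (write(17)): arr=[17 14 2] head=1 tail=1 count=3
After op 5 (write(5)): arr=[17 5 2] head=2 tail=2 count=3
After op 6 (write(3)): arr=[17 5 3] head=0 tail=0 count=3
After op 7 (peek()): arr=[17 5 3] head=0 tail=0 count=3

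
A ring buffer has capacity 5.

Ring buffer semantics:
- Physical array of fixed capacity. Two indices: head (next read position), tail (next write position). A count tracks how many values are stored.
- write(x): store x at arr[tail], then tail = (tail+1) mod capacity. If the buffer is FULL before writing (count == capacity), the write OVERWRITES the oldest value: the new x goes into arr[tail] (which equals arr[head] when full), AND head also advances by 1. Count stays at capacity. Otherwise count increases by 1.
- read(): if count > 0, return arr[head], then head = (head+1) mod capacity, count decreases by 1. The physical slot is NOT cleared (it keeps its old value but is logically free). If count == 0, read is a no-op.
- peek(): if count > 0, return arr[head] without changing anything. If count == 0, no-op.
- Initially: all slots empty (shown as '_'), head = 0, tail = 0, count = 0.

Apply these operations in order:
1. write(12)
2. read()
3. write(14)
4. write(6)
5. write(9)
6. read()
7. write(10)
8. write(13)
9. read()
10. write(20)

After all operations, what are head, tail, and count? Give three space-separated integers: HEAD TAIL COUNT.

Answer: 3 2 4

Derivation:
After op 1 (write(12)): arr=[12 _ _ _ _] head=0 tail=1 count=1
After op 2 (read()): arr=[12 _ _ _ _] head=1 tail=1 count=0
After op 3 (write(14)): arr=[12 14 _ _ _] head=1 tail=2 count=1
After op 4 (write(6)): arr=[12 14 6 _ _] head=1 tail=3 count=2
After op 5 (write(9)): arr=[12 14 6 9 _] head=1 tail=4 count=3
After op 6 (read()): arr=[12 14 6 9 _] head=2 tail=4 count=2
After op 7 (write(10)): arr=[12 14 6 9 10] head=2 tail=0 count=3
After op 8 (write(13)): arr=[13 14 6 9 10] head=2 tail=1 count=4
After op 9 (read()): arr=[13 14 6 9 10] head=3 tail=1 count=3
After op 10 (write(20)): arr=[13 20 6 9 10] head=3 tail=2 count=4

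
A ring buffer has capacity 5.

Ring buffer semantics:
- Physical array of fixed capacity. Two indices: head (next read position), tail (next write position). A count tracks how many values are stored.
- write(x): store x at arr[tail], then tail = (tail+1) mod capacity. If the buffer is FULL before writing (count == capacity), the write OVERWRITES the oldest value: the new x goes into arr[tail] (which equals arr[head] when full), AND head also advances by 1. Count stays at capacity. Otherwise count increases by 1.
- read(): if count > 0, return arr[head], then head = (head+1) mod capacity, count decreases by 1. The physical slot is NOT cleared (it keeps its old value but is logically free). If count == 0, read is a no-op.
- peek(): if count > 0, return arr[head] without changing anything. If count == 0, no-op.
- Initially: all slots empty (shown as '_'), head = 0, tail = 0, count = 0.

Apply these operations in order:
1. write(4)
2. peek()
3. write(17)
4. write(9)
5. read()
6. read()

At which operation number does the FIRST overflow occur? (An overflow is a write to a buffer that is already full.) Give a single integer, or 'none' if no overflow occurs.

Answer: none

Derivation:
After op 1 (write(4)): arr=[4 _ _ _ _] head=0 tail=1 count=1
After op 2 (peek()): arr=[4 _ _ _ _] head=0 tail=1 count=1
After op 3 (write(17)): arr=[4 17 _ _ _] head=0 tail=2 count=2
After op 4 (write(9)): arr=[4 17 9 _ _] head=0 tail=3 count=3
After op 5 (read()): arr=[4 17 9 _ _] head=1 tail=3 count=2
After op 6 (read()): arr=[4 17 9 _ _] head=2 tail=3 count=1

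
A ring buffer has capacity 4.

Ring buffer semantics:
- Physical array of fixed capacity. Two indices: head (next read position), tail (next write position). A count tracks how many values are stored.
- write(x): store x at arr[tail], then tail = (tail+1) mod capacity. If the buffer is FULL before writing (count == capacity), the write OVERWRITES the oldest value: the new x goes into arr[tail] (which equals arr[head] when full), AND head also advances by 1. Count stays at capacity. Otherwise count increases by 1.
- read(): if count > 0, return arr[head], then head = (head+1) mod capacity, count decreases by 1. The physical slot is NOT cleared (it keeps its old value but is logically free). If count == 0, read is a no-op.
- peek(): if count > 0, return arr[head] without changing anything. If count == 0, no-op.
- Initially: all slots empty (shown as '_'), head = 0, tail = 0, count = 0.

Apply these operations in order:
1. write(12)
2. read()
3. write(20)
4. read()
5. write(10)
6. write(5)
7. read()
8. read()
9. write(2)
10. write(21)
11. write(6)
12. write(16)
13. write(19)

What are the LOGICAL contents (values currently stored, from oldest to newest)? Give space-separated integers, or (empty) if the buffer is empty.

After op 1 (write(12)): arr=[12 _ _ _] head=0 tail=1 count=1
After op 2 (read()): arr=[12 _ _ _] head=1 tail=1 count=0
After op 3 (write(20)): arr=[12 20 _ _] head=1 tail=2 count=1
After op 4 (read()): arr=[12 20 _ _] head=2 tail=2 count=0
After op 5 (write(10)): arr=[12 20 10 _] head=2 tail=3 count=1
After op 6 (write(5)): arr=[12 20 10 5] head=2 tail=0 count=2
After op 7 (read()): arr=[12 20 10 5] head=3 tail=0 count=1
After op 8 (read()): arr=[12 20 10 5] head=0 tail=0 count=0
After op 9 (write(2)): arr=[2 20 10 5] head=0 tail=1 count=1
After op 10 (write(21)): arr=[2 21 10 5] head=0 tail=2 count=2
After op 11 (write(6)): arr=[2 21 6 5] head=0 tail=3 count=3
After op 12 (write(16)): arr=[2 21 6 16] head=0 tail=0 count=4
After op 13 (write(19)): arr=[19 21 6 16] head=1 tail=1 count=4

Answer: 21 6 16 19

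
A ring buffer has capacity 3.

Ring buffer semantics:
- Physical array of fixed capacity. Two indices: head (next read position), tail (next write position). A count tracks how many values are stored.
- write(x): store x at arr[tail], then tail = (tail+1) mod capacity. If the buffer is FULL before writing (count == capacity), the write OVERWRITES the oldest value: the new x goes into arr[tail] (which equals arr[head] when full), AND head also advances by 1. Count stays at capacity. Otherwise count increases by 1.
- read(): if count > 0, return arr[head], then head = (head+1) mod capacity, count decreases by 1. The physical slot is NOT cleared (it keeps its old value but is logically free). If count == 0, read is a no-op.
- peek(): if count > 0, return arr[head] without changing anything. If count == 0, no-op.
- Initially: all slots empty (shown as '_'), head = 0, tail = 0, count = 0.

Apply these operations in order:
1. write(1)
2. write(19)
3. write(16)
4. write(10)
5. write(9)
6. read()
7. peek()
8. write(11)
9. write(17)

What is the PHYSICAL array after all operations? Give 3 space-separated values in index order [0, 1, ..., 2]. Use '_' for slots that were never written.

After op 1 (write(1)): arr=[1 _ _] head=0 tail=1 count=1
After op 2 (write(19)): arr=[1 19 _] head=0 tail=2 count=2
After op 3 (write(16)): arr=[1 19 16] head=0 tail=0 count=3
After op 4 (write(10)): arr=[10 19 16] head=1 tail=1 count=3
After op 5 (write(9)): arr=[10 9 16] head=2 tail=2 count=3
After op 6 (read()): arr=[10 9 16] head=0 tail=2 count=2
After op 7 (peek()): arr=[10 9 16] head=0 tail=2 count=2
After op 8 (write(11)): arr=[10 9 11] head=0 tail=0 count=3
After op 9 (write(17)): arr=[17 9 11] head=1 tail=1 count=3

Answer: 17 9 11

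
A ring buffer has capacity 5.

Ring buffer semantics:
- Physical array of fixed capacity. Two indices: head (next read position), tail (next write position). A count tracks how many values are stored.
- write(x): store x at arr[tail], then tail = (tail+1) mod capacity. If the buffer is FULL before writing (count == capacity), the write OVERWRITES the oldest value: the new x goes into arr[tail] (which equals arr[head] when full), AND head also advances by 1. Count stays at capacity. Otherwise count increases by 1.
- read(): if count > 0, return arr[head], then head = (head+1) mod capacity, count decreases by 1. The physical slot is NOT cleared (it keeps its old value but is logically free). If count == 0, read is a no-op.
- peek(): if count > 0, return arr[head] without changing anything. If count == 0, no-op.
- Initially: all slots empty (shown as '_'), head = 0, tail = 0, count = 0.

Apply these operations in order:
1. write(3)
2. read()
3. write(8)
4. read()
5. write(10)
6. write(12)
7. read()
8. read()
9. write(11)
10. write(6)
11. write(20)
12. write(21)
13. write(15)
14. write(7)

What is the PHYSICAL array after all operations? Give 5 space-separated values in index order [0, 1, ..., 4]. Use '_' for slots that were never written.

Answer: 6 20 21 15 7

Derivation:
After op 1 (write(3)): arr=[3 _ _ _ _] head=0 tail=1 count=1
After op 2 (read()): arr=[3 _ _ _ _] head=1 tail=1 count=0
After op 3 (write(8)): arr=[3 8 _ _ _] head=1 tail=2 count=1
After op 4 (read()): arr=[3 8 _ _ _] head=2 tail=2 count=0
After op 5 (write(10)): arr=[3 8 10 _ _] head=2 tail=3 count=1
After op 6 (write(12)): arr=[3 8 10 12 _] head=2 tail=4 count=2
After op 7 (read()): arr=[3 8 10 12 _] head=3 tail=4 count=1
After op 8 (read()): arr=[3 8 10 12 _] head=4 tail=4 count=0
After op 9 (write(11)): arr=[3 8 10 12 11] head=4 tail=0 count=1
After op 10 (write(6)): arr=[6 8 10 12 11] head=4 tail=1 count=2
After op 11 (write(20)): arr=[6 20 10 12 11] head=4 tail=2 count=3
After op 12 (write(21)): arr=[6 20 21 12 11] head=4 tail=3 count=4
After op 13 (write(15)): arr=[6 20 21 15 11] head=4 tail=4 count=5
After op 14 (write(7)): arr=[6 20 21 15 7] head=0 tail=0 count=5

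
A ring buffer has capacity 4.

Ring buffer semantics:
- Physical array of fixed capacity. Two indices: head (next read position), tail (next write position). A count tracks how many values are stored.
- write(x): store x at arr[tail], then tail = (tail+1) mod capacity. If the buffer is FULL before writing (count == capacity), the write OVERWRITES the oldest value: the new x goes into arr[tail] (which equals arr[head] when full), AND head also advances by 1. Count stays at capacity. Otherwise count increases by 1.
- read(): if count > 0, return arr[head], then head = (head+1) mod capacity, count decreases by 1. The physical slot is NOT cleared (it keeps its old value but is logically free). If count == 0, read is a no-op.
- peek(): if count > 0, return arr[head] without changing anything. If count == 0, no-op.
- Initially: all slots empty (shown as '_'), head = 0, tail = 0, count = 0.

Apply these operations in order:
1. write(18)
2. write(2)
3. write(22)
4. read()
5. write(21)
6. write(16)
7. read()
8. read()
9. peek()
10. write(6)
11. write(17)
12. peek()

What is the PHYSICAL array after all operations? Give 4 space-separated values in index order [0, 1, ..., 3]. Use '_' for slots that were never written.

After op 1 (write(18)): arr=[18 _ _ _] head=0 tail=1 count=1
After op 2 (write(2)): arr=[18 2 _ _] head=0 tail=2 count=2
After op 3 (write(22)): arr=[18 2 22 _] head=0 tail=3 count=3
After op 4 (read()): arr=[18 2 22 _] head=1 tail=3 count=2
After op 5 (write(21)): arr=[18 2 22 21] head=1 tail=0 count=3
After op 6 (write(16)): arr=[16 2 22 21] head=1 tail=1 count=4
After op 7 (read()): arr=[16 2 22 21] head=2 tail=1 count=3
After op 8 (read()): arr=[16 2 22 21] head=3 tail=1 count=2
After op 9 (peek()): arr=[16 2 22 21] head=3 tail=1 count=2
After op 10 (write(6)): arr=[16 6 22 21] head=3 tail=2 count=3
After op 11 (write(17)): arr=[16 6 17 21] head=3 tail=3 count=4
After op 12 (peek()): arr=[16 6 17 21] head=3 tail=3 count=4

Answer: 16 6 17 21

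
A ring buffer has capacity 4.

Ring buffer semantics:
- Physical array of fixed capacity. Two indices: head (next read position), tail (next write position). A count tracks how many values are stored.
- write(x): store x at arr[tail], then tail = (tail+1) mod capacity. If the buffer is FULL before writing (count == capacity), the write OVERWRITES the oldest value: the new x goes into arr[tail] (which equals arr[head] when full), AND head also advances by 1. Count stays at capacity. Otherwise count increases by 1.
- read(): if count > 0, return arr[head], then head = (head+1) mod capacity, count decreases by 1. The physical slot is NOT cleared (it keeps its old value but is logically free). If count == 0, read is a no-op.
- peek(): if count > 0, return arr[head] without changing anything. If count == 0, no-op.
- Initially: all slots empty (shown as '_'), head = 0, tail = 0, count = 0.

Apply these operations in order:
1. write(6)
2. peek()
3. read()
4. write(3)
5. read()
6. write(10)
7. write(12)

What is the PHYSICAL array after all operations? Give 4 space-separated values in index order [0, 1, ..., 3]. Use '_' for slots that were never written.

Answer: 6 3 10 12

Derivation:
After op 1 (write(6)): arr=[6 _ _ _] head=0 tail=1 count=1
After op 2 (peek()): arr=[6 _ _ _] head=0 tail=1 count=1
After op 3 (read()): arr=[6 _ _ _] head=1 tail=1 count=0
After op 4 (write(3)): arr=[6 3 _ _] head=1 tail=2 count=1
After op 5 (read()): arr=[6 3 _ _] head=2 tail=2 count=0
After op 6 (write(10)): arr=[6 3 10 _] head=2 tail=3 count=1
After op 7 (write(12)): arr=[6 3 10 12] head=2 tail=0 count=2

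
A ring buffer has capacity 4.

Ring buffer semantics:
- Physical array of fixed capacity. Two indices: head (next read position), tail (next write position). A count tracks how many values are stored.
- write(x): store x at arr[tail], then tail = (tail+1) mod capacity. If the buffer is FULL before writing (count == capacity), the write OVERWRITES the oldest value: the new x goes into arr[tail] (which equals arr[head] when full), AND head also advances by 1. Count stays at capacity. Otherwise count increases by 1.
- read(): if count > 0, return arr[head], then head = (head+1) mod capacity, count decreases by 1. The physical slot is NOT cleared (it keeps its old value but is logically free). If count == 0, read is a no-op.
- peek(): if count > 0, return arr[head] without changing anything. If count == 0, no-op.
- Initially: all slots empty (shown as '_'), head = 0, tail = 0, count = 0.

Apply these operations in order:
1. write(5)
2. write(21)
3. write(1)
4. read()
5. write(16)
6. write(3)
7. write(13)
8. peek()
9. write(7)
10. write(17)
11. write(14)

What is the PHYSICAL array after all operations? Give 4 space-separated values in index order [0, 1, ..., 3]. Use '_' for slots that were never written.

Answer: 14 13 7 17

Derivation:
After op 1 (write(5)): arr=[5 _ _ _] head=0 tail=1 count=1
After op 2 (write(21)): arr=[5 21 _ _] head=0 tail=2 count=2
After op 3 (write(1)): arr=[5 21 1 _] head=0 tail=3 count=3
After op 4 (read()): arr=[5 21 1 _] head=1 tail=3 count=2
After op 5 (write(16)): arr=[5 21 1 16] head=1 tail=0 count=3
After op 6 (write(3)): arr=[3 21 1 16] head=1 tail=1 count=4
After op 7 (write(13)): arr=[3 13 1 16] head=2 tail=2 count=4
After op 8 (peek()): arr=[3 13 1 16] head=2 tail=2 count=4
After op 9 (write(7)): arr=[3 13 7 16] head=3 tail=3 count=4
After op 10 (write(17)): arr=[3 13 7 17] head=0 tail=0 count=4
After op 11 (write(14)): arr=[14 13 7 17] head=1 tail=1 count=4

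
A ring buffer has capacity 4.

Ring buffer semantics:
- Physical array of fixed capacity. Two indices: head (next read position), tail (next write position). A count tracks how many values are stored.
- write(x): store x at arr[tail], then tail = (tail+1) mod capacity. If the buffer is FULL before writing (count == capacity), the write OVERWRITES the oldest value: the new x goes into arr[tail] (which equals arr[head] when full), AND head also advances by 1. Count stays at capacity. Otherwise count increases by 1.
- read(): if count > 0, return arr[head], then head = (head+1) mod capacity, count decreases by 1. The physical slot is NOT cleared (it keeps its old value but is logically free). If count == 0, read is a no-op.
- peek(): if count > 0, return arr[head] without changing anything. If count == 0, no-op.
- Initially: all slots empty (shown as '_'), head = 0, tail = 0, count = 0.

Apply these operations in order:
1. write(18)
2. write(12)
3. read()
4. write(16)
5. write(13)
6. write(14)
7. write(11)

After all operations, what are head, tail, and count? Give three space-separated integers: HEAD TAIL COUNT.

After op 1 (write(18)): arr=[18 _ _ _] head=0 tail=1 count=1
After op 2 (write(12)): arr=[18 12 _ _] head=0 tail=2 count=2
After op 3 (read()): arr=[18 12 _ _] head=1 tail=2 count=1
After op 4 (write(16)): arr=[18 12 16 _] head=1 tail=3 count=2
After op 5 (write(13)): arr=[18 12 16 13] head=1 tail=0 count=3
After op 6 (write(14)): arr=[14 12 16 13] head=1 tail=1 count=4
After op 7 (write(11)): arr=[14 11 16 13] head=2 tail=2 count=4

Answer: 2 2 4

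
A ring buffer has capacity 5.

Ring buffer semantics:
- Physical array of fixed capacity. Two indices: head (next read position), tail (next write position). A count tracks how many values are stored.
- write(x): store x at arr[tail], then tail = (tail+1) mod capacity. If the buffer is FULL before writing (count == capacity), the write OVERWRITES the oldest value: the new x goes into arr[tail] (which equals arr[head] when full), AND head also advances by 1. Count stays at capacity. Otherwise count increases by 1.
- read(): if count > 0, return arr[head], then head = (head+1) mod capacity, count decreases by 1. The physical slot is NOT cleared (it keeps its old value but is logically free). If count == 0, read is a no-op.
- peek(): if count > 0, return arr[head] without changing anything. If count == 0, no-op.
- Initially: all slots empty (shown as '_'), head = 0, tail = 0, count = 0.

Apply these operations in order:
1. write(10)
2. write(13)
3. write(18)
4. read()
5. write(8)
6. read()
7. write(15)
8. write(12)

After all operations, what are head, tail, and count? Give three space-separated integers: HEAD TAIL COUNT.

Answer: 2 1 4

Derivation:
After op 1 (write(10)): arr=[10 _ _ _ _] head=0 tail=1 count=1
After op 2 (write(13)): arr=[10 13 _ _ _] head=0 tail=2 count=2
After op 3 (write(18)): arr=[10 13 18 _ _] head=0 tail=3 count=3
After op 4 (read()): arr=[10 13 18 _ _] head=1 tail=3 count=2
After op 5 (write(8)): arr=[10 13 18 8 _] head=1 tail=4 count=3
After op 6 (read()): arr=[10 13 18 8 _] head=2 tail=4 count=2
After op 7 (write(15)): arr=[10 13 18 8 15] head=2 tail=0 count=3
After op 8 (write(12)): arr=[12 13 18 8 15] head=2 tail=1 count=4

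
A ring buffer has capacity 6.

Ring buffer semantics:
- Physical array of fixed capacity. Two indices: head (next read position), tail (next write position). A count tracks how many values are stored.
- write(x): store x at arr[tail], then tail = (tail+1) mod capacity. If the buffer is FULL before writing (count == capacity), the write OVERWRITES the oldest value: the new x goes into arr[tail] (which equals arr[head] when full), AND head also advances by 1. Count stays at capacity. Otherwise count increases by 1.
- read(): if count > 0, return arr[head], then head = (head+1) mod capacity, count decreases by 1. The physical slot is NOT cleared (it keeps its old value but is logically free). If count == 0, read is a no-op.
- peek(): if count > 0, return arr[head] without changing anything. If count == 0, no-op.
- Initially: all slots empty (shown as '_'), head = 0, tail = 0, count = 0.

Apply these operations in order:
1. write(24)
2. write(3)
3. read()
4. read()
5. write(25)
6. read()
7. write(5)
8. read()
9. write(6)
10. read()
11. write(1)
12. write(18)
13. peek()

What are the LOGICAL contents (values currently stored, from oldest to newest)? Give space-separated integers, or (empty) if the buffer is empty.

Answer: 1 18

Derivation:
After op 1 (write(24)): arr=[24 _ _ _ _ _] head=0 tail=1 count=1
After op 2 (write(3)): arr=[24 3 _ _ _ _] head=0 tail=2 count=2
After op 3 (read()): arr=[24 3 _ _ _ _] head=1 tail=2 count=1
After op 4 (read()): arr=[24 3 _ _ _ _] head=2 tail=2 count=0
After op 5 (write(25)): arr=[24 3 25 _ _ _] head=2 tail=3 count=1
After op 6 (read()): arr=[24 3 25 _ _ _] head=3 tail=3 count=0
After op 7 (write(5)): arr=[24 3 25 5 _ _] head=3 tail=4 count=1
After op 8 (read()): arr=[24 3 25 5 _ _] head=4 tail=4 count=0
After op 9 (write(6)): arr=[24 3 25 5 6 _] head=4 tail=5 count=1
After op 10 (read()): arr=[24 3 25 5 6 _] head=5 tail=5 count=0
After op 11 (write(1)): arr=[24 3 25 5 6 1] head=5 tail=0 count=1
After op 12 (write(18)): arr=[18 3 25 5 6 1] head=5 tail=1 count=2
After op 13 (peek()): arr=[18 3 25 5 6 1] head=5 tail=1 count=2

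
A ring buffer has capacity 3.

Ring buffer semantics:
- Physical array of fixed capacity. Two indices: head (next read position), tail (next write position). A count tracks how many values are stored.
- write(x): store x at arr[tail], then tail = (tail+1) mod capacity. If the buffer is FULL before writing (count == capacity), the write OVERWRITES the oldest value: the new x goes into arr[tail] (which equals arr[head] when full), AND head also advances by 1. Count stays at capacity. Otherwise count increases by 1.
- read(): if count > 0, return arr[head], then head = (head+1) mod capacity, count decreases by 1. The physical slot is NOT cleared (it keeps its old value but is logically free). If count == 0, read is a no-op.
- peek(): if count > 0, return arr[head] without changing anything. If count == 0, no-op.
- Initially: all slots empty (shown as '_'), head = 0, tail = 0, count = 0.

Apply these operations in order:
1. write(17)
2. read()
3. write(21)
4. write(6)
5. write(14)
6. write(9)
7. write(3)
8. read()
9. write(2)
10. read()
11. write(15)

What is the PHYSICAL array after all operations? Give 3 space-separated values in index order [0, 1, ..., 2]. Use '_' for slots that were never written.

After op 1 (write(17)): arr=[17 _ _] head=0 tail=1 count=1
After op 2 (read()): arr=[17 _ _] head=1 tail=1 count=0
After op 3 (write(21)): arr=[17 21 _] head=1 tail=2 count=1
After op 4 (write(6)): arr=[17 21 6] head=1 tail=0 count=2
After op 5 (write(14)): arr=[14 21 6] head=1 tail=1 count=3
After op 6 (write(9)): arr=[14 9 6] head=2 tail=2 count=3
After op 7 (write(3)): arr=[14 9 3] head=0 tail=0 count=3
After op 8 (read()): arr=[14 9 3] head=1 tail=0 count=2
After op 9 (write(2)): arr=[2 9 3] head=1 tail=1 count=3
After op 10 (read()): arr=[2 9 3] head=2 tail=1 count=2
After op 11 (write(15)): arr=[2 15 3] head=2 tail=2 count=3

Answer: 2 15 3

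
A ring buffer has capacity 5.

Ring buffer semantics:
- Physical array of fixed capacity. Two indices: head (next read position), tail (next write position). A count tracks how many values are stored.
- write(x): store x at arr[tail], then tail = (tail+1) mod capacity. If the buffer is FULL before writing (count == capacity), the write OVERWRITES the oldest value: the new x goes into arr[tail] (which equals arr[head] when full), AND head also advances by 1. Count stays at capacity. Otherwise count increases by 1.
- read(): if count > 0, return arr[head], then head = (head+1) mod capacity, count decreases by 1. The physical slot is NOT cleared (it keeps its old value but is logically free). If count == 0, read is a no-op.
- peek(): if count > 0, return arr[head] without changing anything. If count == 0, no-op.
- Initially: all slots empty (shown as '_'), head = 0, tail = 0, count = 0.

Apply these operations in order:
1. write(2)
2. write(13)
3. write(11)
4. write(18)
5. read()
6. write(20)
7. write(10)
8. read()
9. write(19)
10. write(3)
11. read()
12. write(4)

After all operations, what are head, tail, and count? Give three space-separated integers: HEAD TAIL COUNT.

After op 1 (write(2)): arr=[2 _ _ _ _] head=0 tail=1 count=1
After op 2 (write(13)): arr=[2 13 _ _ _] head=0 tail=2 count=2
After op 3 (write(11)): arr=[2 13 11 _ _] head=0 tail=3 count=3
After op 4 (write(18)): arr=[2 13 11 18 _] head=0 tail=4 count=4
After op 5 (read()): arr=[2 13 11 18 _] head=1 tail=4 count=3
After op 6 (write(20)): arr=[2 13 11 18 20] head=1 tail=0 count=4
After op 7 (write(10)): arr=[10 13 11 18 20] head=1 tail=1 count=5
After op 8 (read()): arr=[10 13 11 18 20] head=2 tail=1 count=4
After op 9 (write(19)): arr=[10 19 11 18 20] head=2 tail=2 count=5
After op 10 (write(3)): arr=[10 19 3 18 20] head=3 tail=3 count=5
After op 11 (read()): arr=[10 19 3 18 20] head=4 tail=3 count=4
After op 12 (write(4)): arr=[10 19 3 4 20] head=4 tail=4 count=5

Answer: 4 4 5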